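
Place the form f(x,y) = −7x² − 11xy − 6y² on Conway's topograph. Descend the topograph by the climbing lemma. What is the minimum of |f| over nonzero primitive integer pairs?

translate: b→-3 (≡11 mod 14), so (7,11,6)→(7,-3,2)
flip: (7,-3,2)→(2,3,7)
translate: b→-1 (≡3 mod 4), so (2,3,7)→(2,-1,6)
reduced (well bottom): (2,-1,6) with a≤c, −a<b≤a
well minimum |f| = |-2| = 2 (negative-definite)

2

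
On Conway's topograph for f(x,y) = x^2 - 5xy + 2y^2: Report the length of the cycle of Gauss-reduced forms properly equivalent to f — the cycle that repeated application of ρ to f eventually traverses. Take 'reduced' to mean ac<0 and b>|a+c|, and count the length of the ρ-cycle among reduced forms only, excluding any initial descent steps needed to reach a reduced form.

D = 17, ⌊√D⌋ = 4
descent: ρ → (2,1,-2)  [lands on river]
river: ρ → (-2,3,1)
river: ρ → (1,3,-2)
river: ρ → (-2,1,2)
river: ρ → (2,3,-1)
river: ρ → (-1,3,2)
ρ-cycle length = 6 (tail of 1 descent step not counted)

6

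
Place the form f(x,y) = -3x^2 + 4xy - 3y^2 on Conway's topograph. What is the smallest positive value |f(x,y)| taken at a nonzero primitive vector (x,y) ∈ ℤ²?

translate: b→2 (≡-4 mod 6), so (3,-4,3)→(3,2,2)
flip: (3,2,2)→(2,-2,3)
translate: b→2 (≡-2 mod 4), so (2,-2,3)→(2,2,3)
reduced (well bottom): (2,2,3) with a≤c, −a<b≤a
well minimum |f| = |-2| = 2 (negative-definite)

2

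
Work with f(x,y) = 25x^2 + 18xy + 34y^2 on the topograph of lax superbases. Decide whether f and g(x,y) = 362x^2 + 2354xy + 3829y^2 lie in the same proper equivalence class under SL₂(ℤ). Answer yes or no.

D₁ = -3076, D₂ = -3076
f: reduced (well bottom): (25,18,34) with a≤c, −a<b≤a
g: translate: b→182 (≡2354 mod 724), so (362,2354,3829)→(362,182,25)
g: flip: (362,182,25)→(25,-182,362)
g: translate: b→18 (≡-182 mod 50), so (25,-182,362)→(25,18,34)
g: reduced (well bottom): (25,18,34) with a≤c, −a<b≤a
reduced forms (25, 18, 34) vs (25, 18, 34) ⇒ equivalent

yes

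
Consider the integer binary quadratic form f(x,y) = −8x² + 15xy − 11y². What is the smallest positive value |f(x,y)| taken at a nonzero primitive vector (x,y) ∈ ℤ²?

translate: b→1 (≡-15 mod 16), so (8,-15,11)→(8,1,4)
flip: (8,1,4)→(4,-1,8)
reduced (well bottom): (4,-1,8) with a≤c, −a<b≤a
well minimum |f| = |-4| = 4 (negative-definite)

4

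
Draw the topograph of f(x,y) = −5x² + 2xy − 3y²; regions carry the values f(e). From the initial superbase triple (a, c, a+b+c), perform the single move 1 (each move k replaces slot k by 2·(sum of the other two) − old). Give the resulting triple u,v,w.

start (-5,-3,-6) = (f(1,0),f(0,1),f(1,1))
replace slot 1: 2·((-3)+(-6)) − (-5) = -13 → (-13,-3,-6)

-13,-3,-6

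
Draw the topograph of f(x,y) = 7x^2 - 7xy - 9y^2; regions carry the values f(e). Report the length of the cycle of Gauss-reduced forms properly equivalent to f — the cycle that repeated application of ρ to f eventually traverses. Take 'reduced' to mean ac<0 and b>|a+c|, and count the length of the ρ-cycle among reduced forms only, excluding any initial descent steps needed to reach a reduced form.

D = 301, ⌊√D⌋ = 17
descent: ρ → (-9,7,7)  [lands on river]
river: ρ → (7,7,-9)
river: ρ → (-9,11,5)
river: ρ → (5,9,-11)
river: ρ → (-11,13,3)
river: ρ → (3,17,-1)
river: ρ → (-1,17,3)
river: ρ → (3,13,-11)
river: ρ → (-11,9,5)
river: ρ → (5,11,-9)
ρ-cycle length = 10 (tail of 1 descent step not counted)

10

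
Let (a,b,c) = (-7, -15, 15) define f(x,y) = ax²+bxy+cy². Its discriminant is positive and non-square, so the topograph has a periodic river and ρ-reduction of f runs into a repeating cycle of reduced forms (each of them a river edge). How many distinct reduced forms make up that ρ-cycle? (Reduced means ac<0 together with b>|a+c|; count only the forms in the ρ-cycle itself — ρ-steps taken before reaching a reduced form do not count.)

D = 645, ⌊√D⌋ = 25
descent: ρ → (15,15,-7)  [lands on river]
river: ρ → (-7,13,17)
river: ρ → (17,21,-3)
river: ρ → (-3,21,17)
river: ρ → (17,13,-7)
river: ρ → (-7,15,15)
ρ-cycle length = 6 (tail of 1 descent step not counted)

6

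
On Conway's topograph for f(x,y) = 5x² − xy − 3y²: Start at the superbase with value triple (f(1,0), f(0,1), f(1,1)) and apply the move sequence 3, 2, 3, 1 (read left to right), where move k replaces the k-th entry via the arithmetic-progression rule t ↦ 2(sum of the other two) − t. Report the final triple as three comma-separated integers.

start (5,-3,1) = (f(1,0),f(0,1),f(1,1))
replace slot 3: 2·(5+(-3)) − 1 = 3 → (5,-3,3)
replace slot 2: 2·(5+3) − (-3) = 19 → (5,19,3)
replace slot 3: 2·(5+19) − 3 = 45 → (5,19,45)
replace slot 1: 2·(19+45) − 5 = 123 → (123,19,45)

123,19,45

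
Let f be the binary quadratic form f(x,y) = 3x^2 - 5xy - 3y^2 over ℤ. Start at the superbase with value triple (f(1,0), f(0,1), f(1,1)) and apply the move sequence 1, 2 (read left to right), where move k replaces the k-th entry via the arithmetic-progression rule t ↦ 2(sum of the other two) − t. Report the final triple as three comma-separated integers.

start (3,-3,-5) = (f(1,0),f(0,1),f(1,1))
replace slot 1: 2·((-3)+(-5)) − 3 = -19 → (-19,-3,-5)
replace slot 2: 2·((-19)+(-5)) − (-3) = -45 → (-19,-45,-5)

-19,-45,-5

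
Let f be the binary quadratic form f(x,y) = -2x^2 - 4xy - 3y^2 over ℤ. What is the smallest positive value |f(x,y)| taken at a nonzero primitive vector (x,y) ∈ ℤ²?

translate: b→0 (≡4 mod 4), so (2,4,3)→(2,0,1)
flip: (2,0,1)→(1,0,2)
reduced (well bottom): (1,0,2) with a≤c, −a<b≤a
well minimum |f| = |-1| = 1 (negative-definite)

1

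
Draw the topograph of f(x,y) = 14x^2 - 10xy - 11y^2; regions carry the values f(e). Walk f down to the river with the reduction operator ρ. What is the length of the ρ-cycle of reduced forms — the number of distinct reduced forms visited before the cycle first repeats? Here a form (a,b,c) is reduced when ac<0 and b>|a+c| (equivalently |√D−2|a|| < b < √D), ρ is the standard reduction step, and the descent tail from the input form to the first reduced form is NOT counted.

D = 716, ⌊√D⌋ = 26
descent: ρ → (-11,10,14)  [lands on river]
river: ρ → (14,18,-7)
river: ρ → (-7,24,5)
river: ρ → (5,26,-2)
river: ρ → (-2,26,5)
river: ρ → (5,24,-7)
river: ρ → (-7,18,14)
river: ρ → (14,10,-11)
river: ρ → (-11,12,13)
river: ρ → (13,14,-10)
river: ρ → (-10,26,1)
river: ρ → (1,26,-10)
river: ρ → (-10,14,13)
river: ρ → (13,12,-11)
ρ-cycle length = 14 (tail of 1 descent step not counted)

14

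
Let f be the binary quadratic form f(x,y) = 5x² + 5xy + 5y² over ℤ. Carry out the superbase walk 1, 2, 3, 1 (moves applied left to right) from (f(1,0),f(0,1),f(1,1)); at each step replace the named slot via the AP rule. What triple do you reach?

start (5,5,15) = (f(1,0),f(0,1),f(1,1))
replace slot 1: 2·(5+15) − 5 = 35 → (35,5,15)
replace slot 2: 2·(35+15) − 5 = 95 → (35,95,15)
replace slot 3: 2·(35+95) − 15 = 245 → (35,95,245)
replace slot 1: 2·(95+245) − 35 = 645 → (645,95,245)

645,95,245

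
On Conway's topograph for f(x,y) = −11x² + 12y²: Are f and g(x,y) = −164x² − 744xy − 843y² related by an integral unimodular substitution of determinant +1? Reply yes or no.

D₁ = 528, D₂ = 528
river cycle of f (length 2): (-11, 22, 1), (1, 22, -11)
river cycle of g (length 2): (-11, 22, 1), (1, 22, -11)
cycles coincide ⇒ equivalent

yes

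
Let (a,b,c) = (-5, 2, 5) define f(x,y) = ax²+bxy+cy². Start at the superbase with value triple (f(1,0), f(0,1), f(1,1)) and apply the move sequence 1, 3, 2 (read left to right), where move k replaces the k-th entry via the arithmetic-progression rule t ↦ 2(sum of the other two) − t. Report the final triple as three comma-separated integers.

start (-5,5,2) = (f(1,0),f(0,1),f(1,1))
replace slot 1: 2·(5+2) − (-5) = 19 → (19,5,2)
replace slot 3: 2·(19+5) − 2 = 46 → (19,5,46)
replace slot 2: 2·(19+46) − 5 = 125 → (19,125,46)

19,125,46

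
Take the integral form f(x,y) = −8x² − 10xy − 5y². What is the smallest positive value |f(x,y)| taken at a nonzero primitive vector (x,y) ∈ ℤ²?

translate: b→-6 (≡10 mod 16), so (8,10,5)→(8,-6,3)
flip: (8,-6,3)→(3,6,8)
translate: b→0 (≡6 mod 6), so (3,6,8)→(3,0,5)
reduced (well bottom): (3,0,5) with a≤c, −a<b≤a
well minimum |f| = |-3| = 3 (negative-definite)

3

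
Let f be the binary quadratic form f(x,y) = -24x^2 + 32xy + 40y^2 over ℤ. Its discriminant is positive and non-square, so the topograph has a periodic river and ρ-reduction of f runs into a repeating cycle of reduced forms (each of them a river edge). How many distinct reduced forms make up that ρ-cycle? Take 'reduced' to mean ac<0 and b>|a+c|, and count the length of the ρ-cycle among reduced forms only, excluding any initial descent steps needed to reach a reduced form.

D = 4864, ⌊√D⌋ = 69
river: ρ → (40,48,-16)
river: ρ → (-16,48,40)
river: ρ → (40,32,-24)
river: ρ → (-24,64,8)
river: ρ → (8,64,-24)
river: ρ → (-24,32,40)
ρ-cycle length = 6 (tail of 0 descent steps not counted)

6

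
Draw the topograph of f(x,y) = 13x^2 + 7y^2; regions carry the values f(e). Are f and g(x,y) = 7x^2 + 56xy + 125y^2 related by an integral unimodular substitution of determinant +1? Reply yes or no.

D₁ = -364, D₂ = -364
f: flip: (13,0,7)→(7,0,13)
f: reduced (well bottom): (7,0,13) with a≤c, −a<b≤a
g: translate: b→0 (≡56 mod 14), so (7,56,125)→(7,0,13)
g: reduced (well bottom): (7,0,13) with a≤c, −a<b≤a
reduced forms (7, 0, 13) vs (7, 0, 13) ⇒ equivalent

yes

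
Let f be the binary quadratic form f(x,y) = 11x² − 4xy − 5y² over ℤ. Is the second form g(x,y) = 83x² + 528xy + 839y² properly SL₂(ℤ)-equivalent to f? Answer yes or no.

D₁ = 236, D₂ = 236
river cycle of f (length 6): (-5, 14, 2), (2, 14, -5), (-5, 6, 10), (10, 14, -1), (-1, 14, 10), (10, 6, -5)
river cycle of g (length 6): (2, 14, -5), (-5, 6, 10), (10, 14, -1), (-1, 14, 10), (10, 6, -5), (-5, 14, 2)
cycles coincide ⇒ equivalent

yes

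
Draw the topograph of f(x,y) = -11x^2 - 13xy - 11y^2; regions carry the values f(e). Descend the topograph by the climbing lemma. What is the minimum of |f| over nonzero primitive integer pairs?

translate: b→-9 (≡13 mod 22), so (11,13,11)→(11,-9,9)
flip: (11,-9,9)→(9,9,11)
reduced (well bottom): (9,9,11) with a≤c, −a<b≤a
well minimum |f| = |-9| = 9 (negative-definite)

9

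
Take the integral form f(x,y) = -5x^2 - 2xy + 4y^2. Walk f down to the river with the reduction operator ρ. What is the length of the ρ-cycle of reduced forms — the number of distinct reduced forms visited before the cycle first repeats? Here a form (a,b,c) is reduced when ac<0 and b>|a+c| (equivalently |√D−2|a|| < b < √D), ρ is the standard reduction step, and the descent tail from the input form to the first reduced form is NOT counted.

D = 84, ⌊√D⌋ = 9
descent: ρ → (4,2,-5)  [lands on river]
river: ρ → (-5,8,1)
river: ρ → (1,8,-5)
river: ρ → (-5,2,4)
river: ρ → (4,6,-3)
river: ρ → (-3,6,4)
ρ-cycle length = 6 (tail of 1 descent step not counted)

6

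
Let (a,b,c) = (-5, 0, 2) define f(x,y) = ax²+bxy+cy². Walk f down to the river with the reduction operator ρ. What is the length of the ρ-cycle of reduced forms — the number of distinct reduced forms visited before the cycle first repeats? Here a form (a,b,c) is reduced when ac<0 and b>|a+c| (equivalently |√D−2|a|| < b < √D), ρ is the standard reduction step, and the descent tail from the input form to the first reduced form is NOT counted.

D = 40, ⌊√D⌋ = 6
descent: ρ → (2,4,-3)  [lands on river]
river: ρ → (-3,2,3)
river: ρ → (3,4,-2)
river: ρ → (-2,4,3)
river: ρ → (3,2,-3)
river: ρ → (-3,4,2)
ρ-cycle length = 6 (tail of 1 descent step not counted)

6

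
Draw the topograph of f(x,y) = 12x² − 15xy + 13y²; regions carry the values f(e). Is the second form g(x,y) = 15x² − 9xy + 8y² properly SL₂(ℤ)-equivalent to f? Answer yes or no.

D₁ = -399, D₂ = -399
f: translate: b→9 (≡-15 mod 24), so (12,-15,13)→(12,9,10)
f: flip: (12,9,10)→(10,-9,12)
f: reduced (well bottom): (10,-9,12) with a≤c, −a<b≤a
g: flip: (15,-9,8)→(8,9,15)
g: translate: b→-7 (≡9 mod 16), so (8,9,15)→(8,-7,14)
g: reduced (well bottom): (8,-7,14) with a≤c, −a<b≤a
reduced forms (10, -9, 12) vs (8, -7, 14) ⇒ inequivalent

no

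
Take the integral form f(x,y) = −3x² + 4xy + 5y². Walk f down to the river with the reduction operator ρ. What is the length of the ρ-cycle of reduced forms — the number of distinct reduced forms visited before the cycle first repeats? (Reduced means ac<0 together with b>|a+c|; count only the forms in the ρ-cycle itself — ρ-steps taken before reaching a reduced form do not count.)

D = 76, ⌊√D⌋ = 8
river: ρ → (5,6,-2)
river: ρ → (-2,6,5)
river: ρ → (5,4,-3)
river: ρ → (-3,8,1)
river: ρ → (1,8,-3)
river: ρ → (-3,4,5)
ρ-cycle length = 6 (tail of 0 descent steps not counted)

6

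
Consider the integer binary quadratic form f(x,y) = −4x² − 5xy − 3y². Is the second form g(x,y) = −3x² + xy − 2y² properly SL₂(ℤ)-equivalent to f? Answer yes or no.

D₁ = -23, D₂ = -23
f is negative-definite; reduce −f:
−f: translate: b→-3 (≡5 mod 8), so (4,5,3)→(4,-3,2)
−f: flip: (4,-3,2)→(2,3,4)
−f: translate: b→-1 (≡3 mod 4), so (2,3,4)→(2,-1,3)
−f: reduced (well bottom): (2,-1,3) with a≤c, −a<b≤a
flip sign back: reduced form of f is (-2,1,-3)
g is negative-definite; reduce −g:
−g: flip: (3,-1,2)→(2,1,3)
−g: reduced (well bottom): (2,1,3) with a≤c, −a<b≤a
flip sign back: reduced form of g is (-2,-1,-3)
reduced forms (-2, 1, -3) vs (-2, -1, -3) ⇒ inequivalent

no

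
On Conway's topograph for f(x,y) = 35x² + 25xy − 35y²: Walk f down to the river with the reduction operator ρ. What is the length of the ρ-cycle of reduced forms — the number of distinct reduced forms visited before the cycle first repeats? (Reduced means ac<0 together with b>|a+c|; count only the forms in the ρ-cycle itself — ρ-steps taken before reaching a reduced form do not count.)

D = 5525, ⌊√D⌋ = 74
river: ρ → (-35,45,25)
river: ρ → (25,55,-25)
river: ρ → (-25,45,35)
river: ρ → (35,25,-35)
ρ-cycle length = 4 (tail of 0 descent steps not counted)

4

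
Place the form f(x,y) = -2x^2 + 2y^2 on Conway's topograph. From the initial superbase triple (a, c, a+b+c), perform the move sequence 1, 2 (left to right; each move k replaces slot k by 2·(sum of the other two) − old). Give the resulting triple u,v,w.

start (-2,2,0) = (f(1,0),f(0,1),f(1,1))
replace slot 1: 2·(2+0) − (-2) = 6 → (6,2,0)
replace slot 2: 2·(6+0) − 2 = 10 → (6,10,0)

6,10,0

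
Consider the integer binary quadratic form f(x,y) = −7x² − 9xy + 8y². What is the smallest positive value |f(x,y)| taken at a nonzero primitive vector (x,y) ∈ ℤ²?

descent: ρ → (8,9,-7)  [lands on river]
river: ρ → (-7,5,10)
river: ρ → (10,15,-2)
river: ρ → (-2,17,2)
river: ρ → (2,15,-10)
river: ρ → (-10,5,7)
river: ρ → (7,9,-8)
river: ρ → (-8,7,8)
closes: descent 1, river 8
min |a| on river = 2

2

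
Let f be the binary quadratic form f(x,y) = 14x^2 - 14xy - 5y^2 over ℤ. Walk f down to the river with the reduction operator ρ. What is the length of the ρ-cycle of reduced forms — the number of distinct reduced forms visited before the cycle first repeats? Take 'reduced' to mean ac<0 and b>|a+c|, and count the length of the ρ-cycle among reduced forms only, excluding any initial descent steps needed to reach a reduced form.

D = 476, ⌊√D⌋ = 21
descent: ρ → (-5,14,14)  [lands on river]
river: ρ → (14,14,-5)
river: ρ → (-5,16,11)
river: ρ → (11,6,-10)
river: ρ → (-10,14,7)
river: ρ → (7,14,-10)
river: ρ → (-10,6,11)
river: ρ → (11,16,-5)
ρ-cycle length = 8 (tail of 1 descent step not counted)

8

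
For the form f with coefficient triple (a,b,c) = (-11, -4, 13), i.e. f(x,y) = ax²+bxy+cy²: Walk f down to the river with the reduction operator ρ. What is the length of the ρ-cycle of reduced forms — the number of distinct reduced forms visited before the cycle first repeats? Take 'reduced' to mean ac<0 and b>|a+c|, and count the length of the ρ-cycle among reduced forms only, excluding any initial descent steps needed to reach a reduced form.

D = 588, ⌊√D⌋ = 24
descent: ρ → (13,4,-11)  [lands on river]
river: ρ → (-11,18,6)
river: ρ → (6,18,-11)
river: ρ → (-11,4,13)
river: ρ → (13,22,-2)
river: ρ → (-2,22,13)
ρ-cycle length = 6 (tail of 1 descent step not counted)

6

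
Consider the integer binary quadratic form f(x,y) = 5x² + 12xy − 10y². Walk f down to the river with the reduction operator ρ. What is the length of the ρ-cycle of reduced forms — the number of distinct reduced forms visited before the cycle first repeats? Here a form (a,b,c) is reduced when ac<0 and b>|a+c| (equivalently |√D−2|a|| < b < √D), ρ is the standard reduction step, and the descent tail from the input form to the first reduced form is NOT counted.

D = 344, ⌊√D⌋ = 18
river: ρ → (-10,8,7)
river: ρ → (7,6,-11)
river: ρ → (-11,16,2)
river: ρ → (2,16,-11)
river: ρ → (-11,6,7)
river: ρ → (7,8,-10)
river: ρ → (-10,12,5)
river: ρ → (5,18,-1)
river: ρ → (-1,18,5)
river: ρ → (5,12,-10)
ρ-cycle length = 10 (tail of 0 descent steps not counted)

10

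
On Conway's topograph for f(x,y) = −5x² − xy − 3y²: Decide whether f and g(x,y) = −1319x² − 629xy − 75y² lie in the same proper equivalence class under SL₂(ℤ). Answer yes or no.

D₁ = -59, D₂ = -59
f is negative-definite; reduce −f:
−f: flip: (5,1,3)→(3,-1,5)
−f: reduced (well bottom): (3,-1,5) with a≤c, −a<b≤a
flip sign back: reduced form of f is (-3,1,-5)
g is negative-definite; reduce −g:
−g: flip: (1319,629,75)→(75,-629,1319)
−g: translate: b→-29 (≡-629 mod 150), so (75,-629,1319)→(75,-29,3)
−g: flip: (75,-29,3)→(3,29,75)
−g: translate: b→-1 (≡29 mod 6), so (3,29,75)→(3,-1,5)
−g: reduced (well bottom): (3,-1,5) with a≤c, −a<b≤a
flip sign back: reduced form of g is (-3,1,-5)
reduced forms (-3, 1, -5) vs (-3, 1, -5) ⇒ equivalent

yes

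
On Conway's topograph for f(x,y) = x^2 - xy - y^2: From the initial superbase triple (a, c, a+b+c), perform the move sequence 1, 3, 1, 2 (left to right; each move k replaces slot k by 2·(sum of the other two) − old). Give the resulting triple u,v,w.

start (1,-1,-1) = (f(1,0),f(0,1),f(1,1))
replace slot 1: 2·((-1)+(-1)) − 1 = -5 → (-5,-1,-1)
replace slot 3: 2·((-5)+(-1)) − (-1) = -11 → (-5,-1,-11)
replace slot 1: 2·((-1)+(-11)) − (-5) = -19 → (-19,-1,-11)
replace slot 2: 2·((-19)+(-11)) − (-1) = -59 → (-19,-59,-11)

-19,-59,-11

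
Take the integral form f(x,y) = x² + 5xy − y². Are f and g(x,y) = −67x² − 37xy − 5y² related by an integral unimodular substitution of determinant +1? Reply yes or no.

D₁ = 29, D₂ = 29
river cycle of f (length 2): (-1, 5, 1), (1, 5, -1)
river cycle of g (length 2): (1, 5, -1), (-1, 5, 1)
cycles coincide ⇒ equivalent

yes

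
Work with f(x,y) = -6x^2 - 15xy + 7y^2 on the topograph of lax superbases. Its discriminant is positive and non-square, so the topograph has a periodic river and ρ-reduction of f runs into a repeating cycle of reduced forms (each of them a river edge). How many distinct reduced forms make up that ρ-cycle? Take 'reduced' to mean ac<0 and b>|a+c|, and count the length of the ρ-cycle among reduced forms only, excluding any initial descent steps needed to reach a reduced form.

D = 393, ⌊√D⌋ = 19
descent: ρ → (7,15,-6)  [lands on river]
river: ρ → (-6,9,13)
river: ρ → (13,17,-2)
river: ρ → (-2,19,4)
river: ρ → (4,13,-14)
river: ρ → (-14,15,3)
river: ρ → (3,15,-14)
river: ρ → (-14,13,4)
river: ρ → (4,19,-2)
river: ρ → (-2,17,13)
river: ρ → (13,9,-6)
river: ρ → (-6,15,7)
river: ρ → (7,13,-8)
river: ρ → (-8,19,1)
river: ρ → (1,19,-8)
river: ρ → (-8,13,7)
ρ-cycle length = 16 (tail of 1 descent step not counted)

16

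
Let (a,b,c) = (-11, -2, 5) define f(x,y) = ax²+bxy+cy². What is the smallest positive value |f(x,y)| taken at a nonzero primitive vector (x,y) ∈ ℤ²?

descent: ρ → (5,12,-4)  [lands on river]
river: ρ → (-4,12,5)
river: ρ → (5,8,-8)
river: ρ → (-8,8,5)
closes: descent 1, river 4
min |a| on river = 4

4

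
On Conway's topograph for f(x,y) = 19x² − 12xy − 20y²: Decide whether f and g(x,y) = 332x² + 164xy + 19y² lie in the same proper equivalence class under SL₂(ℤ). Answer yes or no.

D₁ = 1664, D₂ = 1664
river cycle of f (length 10): (-20, 12, 19), (19, 26, -13), (-13, 26, 19), (19, 12, -20), (-20, 28, 11), (11, 38, -5), (-5, 32, 32), (32, 32, -5), (-5, 38, 11), (11, 28, -20)
river cycle of g (length 10): (19, 26, -13), (-13, 26, 19), (19, 12, -20), (-20, 28, 11), (11, 38, -5), (-5, 32, 32), (32, 32, -5), (-5, 38, 11), (11, 28, -20), (-20, 12, 19)
cycles coincide ⇒ equivalent

yes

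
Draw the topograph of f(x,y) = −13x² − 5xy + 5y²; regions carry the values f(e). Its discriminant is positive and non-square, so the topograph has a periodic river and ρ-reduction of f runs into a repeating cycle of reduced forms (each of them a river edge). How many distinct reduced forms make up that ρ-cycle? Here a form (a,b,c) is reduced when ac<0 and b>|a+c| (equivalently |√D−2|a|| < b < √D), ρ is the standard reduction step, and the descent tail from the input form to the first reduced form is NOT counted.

D = 285, ⌊√D⌋ = 16
descent: ρ → (5,15,-3)  [lands on river]
river: ρ → (-3,15,5)
ρ-cycle length = 2 (tail of 1 descent step not counted)

2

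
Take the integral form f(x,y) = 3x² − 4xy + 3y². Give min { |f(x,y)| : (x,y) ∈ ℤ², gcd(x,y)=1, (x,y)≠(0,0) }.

translate: b→2 (≡-4 mod 6), so (3,-4,3)→(3,2,2)
flip: (3,2,2)→(2,-2,3)
translate: b→2 (≡-2 mod 4), so (2,-2,3)→(2,2,3)
reduced (well bottom): (2,2,3) with a≤c, −a<b≤a
well minimum = a = 2

2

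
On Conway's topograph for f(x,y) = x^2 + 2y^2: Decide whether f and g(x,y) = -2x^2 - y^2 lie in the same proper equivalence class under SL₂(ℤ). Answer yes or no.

D₁ = -8, D₂ = -8
f: reduced (well bottom): (1,0,2) with a≤c, −a<b≤a
g is negative-definite; reduce −g:
−g: flip: (2,0,1)→(1,0,2)
−g: reduced (well bottom): (1,0,2) with a≤c, −a<b≤a
flip sign back: reduced form of g is (-1,0,-2)
reduced forms (1, 0, 2) vs (-1, 0, -2) ⇒ inequivalent

no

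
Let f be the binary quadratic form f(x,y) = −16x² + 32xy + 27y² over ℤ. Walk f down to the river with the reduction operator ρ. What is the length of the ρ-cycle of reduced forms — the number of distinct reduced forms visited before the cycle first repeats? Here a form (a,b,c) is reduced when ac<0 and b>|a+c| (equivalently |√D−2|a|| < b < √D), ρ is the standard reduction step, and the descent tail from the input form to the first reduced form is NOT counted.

D = 2752, ⌊√D⌋ = 52
river: ρ → (27,22,-21)
river: ρ → (-21,20,28)
river: ρ → (28,36,-13)
river: ρ → (-13,42,19)
river: ρ → (19,34,-21)
river: ρ → (-21,50,3)
river: ρ → (3,52,-4)
river: ρ → (-4,52,3)
river: ρ → (3,50,-21)
river: ρ → (-21,34,19)
river: ρ → (19,42,-13)
river: ρ → (-13,36,28)
river: ρ → (28,20,-21)
river: ρ → (-21,22,27)
river: ρ → (27,32,-16)
river: ρ → (-16,32,27)
ρ-cycle length = 16 (tail of 0 descent steps not counted)

16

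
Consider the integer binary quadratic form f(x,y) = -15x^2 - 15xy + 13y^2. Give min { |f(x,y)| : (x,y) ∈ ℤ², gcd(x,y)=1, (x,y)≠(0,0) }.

descent: ρ → (13,15,-15)  [lands on river]
river: ρ → (-15,15,13)
river: ρ → (13,11,-17)
river: ρ → (-17,23,7)
river: ρ → (7,19,-23)
river: ρ → (-23,27,3)
river: ρ → (3,27,-23)
river: ρ → (-23,19,7)
river: ρ → (7,23,-17)
river: ρ → (-17,11,13)
closes: descent 1, river 10
min |a| on river = 3

3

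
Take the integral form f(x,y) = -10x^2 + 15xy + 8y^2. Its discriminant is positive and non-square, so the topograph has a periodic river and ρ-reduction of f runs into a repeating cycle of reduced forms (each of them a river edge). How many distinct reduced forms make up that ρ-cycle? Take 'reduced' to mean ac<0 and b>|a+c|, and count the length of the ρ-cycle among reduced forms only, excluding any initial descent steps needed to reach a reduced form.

D = 545, ⌊√D⌋ = 23
river: ρ → (8,17,-8)
river: ρ → (-8,15,10)
river: ρ → (10,5,-13)
river: ρ → (-13,21,2)
river: ρ → (2,23,-2)
river: ρ → (-2,21,13)
river: ρ → (13,5,-10)
river: ρ → (-10,15,8)
ρ-cycle length = 8 (tail of 0 descent steps not counted)

8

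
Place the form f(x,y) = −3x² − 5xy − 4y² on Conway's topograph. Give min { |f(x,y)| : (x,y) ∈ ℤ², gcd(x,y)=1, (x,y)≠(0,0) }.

translate: b→-1 (≡5 mod 6), so (3,5,4)→(3,-1,2)
flip: (3,-1,2)→(2,1,3)
reduced (well bottom): (2,1,3) with a≤c, −a<b≤a
well minimum |f| = |-2| = 2 (negative-definite)

2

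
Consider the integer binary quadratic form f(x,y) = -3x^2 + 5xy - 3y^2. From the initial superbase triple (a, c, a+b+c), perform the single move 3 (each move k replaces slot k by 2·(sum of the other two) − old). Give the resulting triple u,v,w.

start (-3,-3,-1) = (f(1,0),f(0,1),f(1,1))
replace slot 3: 2·((-3)+(-3)) − (-1) = -11 → (-3,-3,-11)

-3,-3,-11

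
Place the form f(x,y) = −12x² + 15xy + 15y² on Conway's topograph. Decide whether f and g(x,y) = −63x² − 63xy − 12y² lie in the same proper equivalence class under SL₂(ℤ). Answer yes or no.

D₁ = 945, D₂ = 945
river cycle of f (length 6): (15, 15, -12), (-12, 9, 18), (18, 27, -3), (-3, 27, 18), (18, 9, -12), (-12, 15, 15)
river cycle of g (length 6): (-12, 15, 15), (15, 15, -12), (-12, 9, 18), (18, 27, -3), (-3, 27, 18), (18, 9, -12)
cycles coincide ⇒ equivalent

yes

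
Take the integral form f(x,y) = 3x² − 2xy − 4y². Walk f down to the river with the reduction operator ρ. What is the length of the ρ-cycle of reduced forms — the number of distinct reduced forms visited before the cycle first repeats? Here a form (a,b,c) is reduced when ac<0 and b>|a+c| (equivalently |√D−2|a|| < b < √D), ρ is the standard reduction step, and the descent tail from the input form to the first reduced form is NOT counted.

D = 52, ⌊√D⌋ = 7
descent: ρ → (-4,2,3)  [lands on river]
river: ρ → (3,4,-3)
river: ρ → (-3,2,4)
river: ρ → (4,6,-1)
river: ρ → (-1,6,4)
river: ρ → (4,2,-3)
river: ρ → (-3,4,3)
river: ρ → (3,2,-4)
river: ρ → (-4,6,1)
river: ρ → (1,6,-4)
ρ-cycle length = 10 (tail of 1 descent step not counted)

10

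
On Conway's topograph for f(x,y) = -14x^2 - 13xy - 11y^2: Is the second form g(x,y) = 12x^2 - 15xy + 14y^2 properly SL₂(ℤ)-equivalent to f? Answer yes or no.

D₁ = -447, D₂ = -447
f is negative-definite; reduce −f:
−f: flip: (14,13,11)→(11,-13,14)
−f: translate: b→9 (≡-13 mod 22), so (11,-13,14)→(11,9,12)
−f: reduced (well bottom): (11,9,12) with a≤c, −a<b≤a
flip sign back: reduced form of f is (-11,-9,-12)
g: translate: b→9 (≡-15 mod 24), so (12,-15,14)→(12,9,11)
g: flip: (12,9,11)→(11,-9,12)
g: reduced (well bottom): (11,-9,12) with a≤c, −a<b≤a
reduced forms (-11, -9, -12) vs (11, -9, 12) ⇒ inequivalent

no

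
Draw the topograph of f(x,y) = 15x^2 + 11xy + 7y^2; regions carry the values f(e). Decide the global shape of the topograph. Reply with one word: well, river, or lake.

D = b²−4ac = 11² − 4·15·7 = -299
D < 0 ⇒ definite ⇒ every region one sign ⇒ single well

well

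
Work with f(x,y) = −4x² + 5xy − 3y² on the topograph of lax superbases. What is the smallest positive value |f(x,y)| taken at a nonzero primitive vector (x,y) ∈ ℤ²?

translate: b→3 (≡-5 mod 8), so (4,-5,3)→(4,3,2)
flip: (4,3,2)→(2,-3,4)
translate: b→1 (≡-3 mod 4), so (2,-3,4)→(2,1,3)
reduced (well bottom): (2,1,3) with a≤c, −a<b≤a
well minimum |f| = |-2| = 2 (negative-definite)

2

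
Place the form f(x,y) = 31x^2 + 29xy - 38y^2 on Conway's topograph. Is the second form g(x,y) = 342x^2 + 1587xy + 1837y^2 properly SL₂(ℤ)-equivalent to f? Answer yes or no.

D₁ = 5553, D₂ = 5553
river cycle of f (length 64): (-38, 47, 22), (22, 41, -44), (-44, 47, 19), (19, 67, -14), (-14, 73, 4), (4, 71, -32), (-32, 57, 18), (18, 51, -41), (-41, 31, 28), (28, 25, -44), … (54 more)
river cycle of g (length 64): (31, 29, -38), (-38, 47, 22), (22, 41, -44), (-44, 47, 19), (19, 67, -14), (-14, 73, 4), (4, 71, -32), (-32, 57, 18), (18, 51, -41), (-41, 31, 28), … (54 more)
cycles coincide ⇒ equivalent

yes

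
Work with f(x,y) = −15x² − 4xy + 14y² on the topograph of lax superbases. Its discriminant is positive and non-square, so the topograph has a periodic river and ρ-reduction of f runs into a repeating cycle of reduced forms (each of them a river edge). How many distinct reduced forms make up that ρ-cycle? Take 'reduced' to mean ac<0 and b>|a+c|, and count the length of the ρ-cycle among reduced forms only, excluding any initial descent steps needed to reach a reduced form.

D = 856, ⌊√D⌋ = 29
descent: ρ → (14,4,-15)  [lands on river]
river: ρ → (-15,26,3)
river: ρ → (3,28,-6)
river: ρ → (-6,20,19)
river: ρ → (19,18,-7)
river: ρ → (-7,24,10)
river: ρ → (10,16,-15)
river: ρ → (-15,14,11)
river: ρ → (11,8,-18)
river: ρ → (-18,28,1)
river: ρ → (1,28,-18)
river: ρ → (-18,8,11)
river: ρ → (11,14,-15)
river: ρ → (-15,16,10)
river: ρ → (10,24,-7)
river: ρ → (-7,18,19)
river: ρ → (19,20,-6)
river: ρ → (-6,28,3)
river: ρ → (3,26,-15)
river: ρ → (-15,4,14)
river: ρ → (14,24,-5)
river: ρ → (-5,26,9)
river: ρ → (9,28,-2)
river: ρ → (-2,28,9)
river: ρ → (9,26,-5)
river: ρ → (-5,24,14)
ρ-cycle length = 26 (tail of 1 descent step not counted)

26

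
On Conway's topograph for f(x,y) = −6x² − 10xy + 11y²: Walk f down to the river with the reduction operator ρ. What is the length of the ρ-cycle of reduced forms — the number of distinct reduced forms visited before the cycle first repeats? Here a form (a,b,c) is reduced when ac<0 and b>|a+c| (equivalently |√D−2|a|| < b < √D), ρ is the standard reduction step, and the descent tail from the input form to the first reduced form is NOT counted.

D = 364, ⌊√D⌋ = 19
descent: ρ → (11,10,-6)  [lands on river]
river: ρ → (-6,14,7)
river: ρ → (7,14,-6)
river: ρ → (-6,10,11)
river: ρ → (11,12,-5)
river: ρ → (-5,18,2)
river: ρ → (2,18,-5)
river: ρ → (-5,12,11)
ρ-cycle length = 8 (tail of 1 descent step not counted)

8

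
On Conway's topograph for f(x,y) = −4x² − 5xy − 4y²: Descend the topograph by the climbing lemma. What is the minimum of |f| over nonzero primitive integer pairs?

translate: b→-3 (≡5 mod 8), so (4,5,4)→(4,-3,3)
flip: (4,-3,3)→(3,3,4)
reduced (well bottom): (3,3,4) with a≤c, −a<b≤a
well minimum |f| = |-3| = 3 (negative-definite)

3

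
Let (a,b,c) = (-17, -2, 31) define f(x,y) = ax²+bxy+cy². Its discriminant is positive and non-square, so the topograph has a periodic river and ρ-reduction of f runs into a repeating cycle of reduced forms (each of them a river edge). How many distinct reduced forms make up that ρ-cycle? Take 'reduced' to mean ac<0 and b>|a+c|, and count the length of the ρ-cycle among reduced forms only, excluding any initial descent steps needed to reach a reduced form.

D = 2112, ⌊√D⌋ = 45
descent: ρ → (31,2,-17)
descent: ρ → (-17,32,16)  [lands on river]
river: ρ → (16,32,-17)
river: ρ → (-17,36,12)
river: ρ → (12,36,-17)
ρ-cycle length = 4 (tail of 2 descent steps not counted)

4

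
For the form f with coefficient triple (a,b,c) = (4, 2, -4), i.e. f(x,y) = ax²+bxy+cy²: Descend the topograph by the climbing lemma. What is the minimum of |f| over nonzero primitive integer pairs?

river: ρ → (-4,6,2)
river: ρ → (2,6,-4)
river: ρ → (-4,2,4)
river: ρ → (4,6,-2)
river: ρ → (-2,6,4)
river: ρ → (4,2,-4)
closes: descent 0, river 6
min |a| on river = 2

2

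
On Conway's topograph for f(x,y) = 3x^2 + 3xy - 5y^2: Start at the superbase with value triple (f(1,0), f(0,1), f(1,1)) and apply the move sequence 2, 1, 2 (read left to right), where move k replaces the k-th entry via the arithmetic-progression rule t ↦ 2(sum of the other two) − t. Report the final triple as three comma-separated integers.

start (3,-5,1) = (f(1,0),f(0,1),f(1,1))
replace slot 2: 2·(3+1) − (-5) = 13 → (3,13,1)
replace slot 1: 2·(13+1) − 3 = 25 → (25,13,1)
replace slot 2: 2·(25+1) − 13 = 39 → (25,39,1)

25,39,1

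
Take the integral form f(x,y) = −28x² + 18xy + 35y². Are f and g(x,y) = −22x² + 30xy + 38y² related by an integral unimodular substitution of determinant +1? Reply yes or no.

D₁ = 4244, D₂ = 4244
river cycle of f (length 70): (35, 52, -11), (-11, 58, 20), (20, 62, -5), (-5, 58, 44), (44, 30, -19), (-19, 46, 28), (28, 10, -37), (-37, 64, 1), (1, 64, -37), (-37, 10, 28), … (60 more)
river cycle of g (length 22): (38, 46, -14), (-14, 38, 50), (50, 62, -2), (-2, 62, 50), (50, 38, -14), (-14, 46, 38), (38, 30, -22), (-22, 58, 10), (10, 62, -10), (-10, 58, 22), … (12 more)
cycles differ ⇒ inequivalent

no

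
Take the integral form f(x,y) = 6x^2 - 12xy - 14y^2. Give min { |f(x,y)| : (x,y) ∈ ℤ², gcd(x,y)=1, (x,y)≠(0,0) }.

descent: ρ → (-14,12,6)  [lands on river]
river: ρ → (6,12,-14)
river: ρ → (-14,16,4)
river: ρ → (4,16,-14)
closes: descent 1, river 4
min |a| on river = 4

4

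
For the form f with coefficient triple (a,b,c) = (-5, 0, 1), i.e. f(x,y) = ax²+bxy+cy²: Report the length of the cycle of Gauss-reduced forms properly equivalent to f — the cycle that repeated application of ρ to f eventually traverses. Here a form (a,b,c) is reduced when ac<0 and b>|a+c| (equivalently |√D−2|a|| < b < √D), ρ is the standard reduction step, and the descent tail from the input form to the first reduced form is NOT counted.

D = 20, ⌊√D⌋ = 4
descent: ρ → (1,4,-1)  [lands on river]
river: ρ → (-1,4,1)
ρ-cycle length = 2 (tail of 1 descent step not counted)

2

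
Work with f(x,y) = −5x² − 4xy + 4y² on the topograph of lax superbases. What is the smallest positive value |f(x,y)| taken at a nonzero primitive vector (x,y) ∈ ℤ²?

descent: ρ → (4,4,-5)  [lands on river]
river: ρ → (-5,6,3)
river: ρ → (3,6,-5)
river: ρ → (-5,4,4)
closes: descent 1, river 4
min |a| on river = 3

3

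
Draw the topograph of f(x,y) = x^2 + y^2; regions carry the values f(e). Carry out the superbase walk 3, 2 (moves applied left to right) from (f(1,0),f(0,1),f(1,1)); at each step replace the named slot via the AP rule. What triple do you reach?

start (1,1,2) = (f(1,0),f(0,1),f(1,1))
replace slot 3: 2·(1+1) − 2 = 2 → (1,1,2)
replace slot 2: 2·(1+2) − 1 = 5 → (1,5,2)

1,5,2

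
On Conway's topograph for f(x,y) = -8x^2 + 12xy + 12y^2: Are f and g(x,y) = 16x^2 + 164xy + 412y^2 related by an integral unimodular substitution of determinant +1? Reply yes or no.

D₁ = 528, D₂ = 528
river cycle of f (length 4): (12, 12, -8), (-8, 20, 4), (4, 20, -8), (-8, 12, 12)
river cycle of g (length 4): (-8, 12, 12), (12, 12, -8), (-8, 20, 4), (4, 20, -8)
cycles coincide ⇒ equivalent

yes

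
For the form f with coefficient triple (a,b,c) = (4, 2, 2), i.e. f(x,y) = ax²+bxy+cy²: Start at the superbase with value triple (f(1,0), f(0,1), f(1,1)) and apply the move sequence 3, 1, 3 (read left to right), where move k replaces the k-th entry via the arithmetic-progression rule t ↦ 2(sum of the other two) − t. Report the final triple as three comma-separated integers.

start (4,2,8) = (f(1,0),f(0,1),f(1,1))
replace slot 3: 2·(4+2) − 8 = 4 → (4,2,4)
replace slot 1: 2·(2+4) − 4 = 8 → (8,2,4)
replace slot 3: 2·(8+2) − 4 = 16 → (8,2,16)

8,2,16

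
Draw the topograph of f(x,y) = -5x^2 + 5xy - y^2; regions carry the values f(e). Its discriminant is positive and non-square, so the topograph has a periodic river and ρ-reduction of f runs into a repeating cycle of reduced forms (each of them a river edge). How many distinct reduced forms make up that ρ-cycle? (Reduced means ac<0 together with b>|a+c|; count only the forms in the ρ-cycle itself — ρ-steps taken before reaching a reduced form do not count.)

D = 5, ⌊√D⌋ = 2
descent: ρ → (-1,1,1)  [lands on river]
river: ρ → (1,1,-1)
ρ-cycle length = 2 (tail of 1 descent step not counted)

2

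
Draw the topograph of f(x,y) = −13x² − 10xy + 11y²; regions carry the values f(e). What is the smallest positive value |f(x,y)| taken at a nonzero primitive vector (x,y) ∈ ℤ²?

descent: ρ → (11,10,-13)  [lands on river]
river: ρ → (-13,16,8)
river: ρ → (8,16,-13)
river: ρ → (-13,10,11)
river: ρ → (11,12,-12)
river: ρ → (-12,12,11)
closes: descent 1, river 6
min |a| on river = 8

8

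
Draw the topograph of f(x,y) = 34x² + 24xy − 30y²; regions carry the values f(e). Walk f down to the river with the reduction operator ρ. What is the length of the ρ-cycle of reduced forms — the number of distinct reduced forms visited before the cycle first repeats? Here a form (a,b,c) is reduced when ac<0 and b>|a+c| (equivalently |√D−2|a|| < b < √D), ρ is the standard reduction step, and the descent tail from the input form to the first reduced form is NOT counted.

D = 4656, ⌊√D⌋ = 68
river: ρ → (-30,36,28)
river: ρ → (28,20,-38)
river: ρ → (-38,56,10)
river: ρ → (10,64,-14)
river: ρ → (-14,48,42)
river: ρ → (42,36,-20)
river: ρ → (-20,44,34)
river: ρ → (34,24,-30)
ρ-cycle length = 8 (tail of 0 descent steps not counted)

8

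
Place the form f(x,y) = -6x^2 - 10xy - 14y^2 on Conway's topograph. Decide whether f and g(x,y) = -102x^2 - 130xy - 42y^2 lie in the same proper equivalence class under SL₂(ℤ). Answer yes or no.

D₁ = -236, D₂ = -236
f is negative-definite; reduce −f:
−f: translate: b→-2 (≡10 mod 12), so (6,10,14)→(6,-2,10)
−f: reduced (well bottom): (6,-2,10) with a≤c, −a<b≤a
flip sign back: reduced form of f is (-6,2,-10)
g is negative-definite; reduce −g:
−g: translate: b→-74 (≡130 mod 204), so (102,130,42)→(102,-74,14)
−g: flip: (102,-74,14)→(14,74,102)
−g: translate: b→-10 (≡74 mod 28), so (14,74,102)→(14,-10,6)
−g: flip: (14,-10,6)→(6,10,14)
−g: translate: b→-2 (≡10 mod 12), so (6,10,14)→(6,-2,10)
−g: reduced (well bottom): (6,-2,10) with a≤c, −a<b≤a
flip sign back: reduced form of g is (-6,2,-10)
reduced forms (-6, 2, -10) vs (-6, 2, -10) ⇒ equivalent

yes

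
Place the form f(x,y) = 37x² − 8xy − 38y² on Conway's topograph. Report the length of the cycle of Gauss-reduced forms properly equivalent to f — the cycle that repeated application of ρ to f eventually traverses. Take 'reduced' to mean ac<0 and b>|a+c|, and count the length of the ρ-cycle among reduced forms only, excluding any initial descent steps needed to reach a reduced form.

D = 5688, ⌊√D⌋ = 75
descent: ρ → (-38,8,37)  [lands on river]
river: ρ → (37,66,-9)
river: ρ → (-9,60,58)
river: ρ → (58,56,-11)
river: ρ → (-11,54,63)
river: ρ → (63,72,-2)
river: ρ → (-2,72,63)
river: ρ → (63,54,-11)
river: ρ → (-11,56,58)
river: ρ → (58,60,-9)
river: ρ → (-9,66,37)
river: ρ → (37,8,-38)
river: ρ → (-38,68,7)
river: ρ → (7,72,-18)
river: ρ → (-18,72,7)
river: ρ → (7,68,-38)
ρ-cycle length = 16 (tail of 1 descent step not counted)

16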